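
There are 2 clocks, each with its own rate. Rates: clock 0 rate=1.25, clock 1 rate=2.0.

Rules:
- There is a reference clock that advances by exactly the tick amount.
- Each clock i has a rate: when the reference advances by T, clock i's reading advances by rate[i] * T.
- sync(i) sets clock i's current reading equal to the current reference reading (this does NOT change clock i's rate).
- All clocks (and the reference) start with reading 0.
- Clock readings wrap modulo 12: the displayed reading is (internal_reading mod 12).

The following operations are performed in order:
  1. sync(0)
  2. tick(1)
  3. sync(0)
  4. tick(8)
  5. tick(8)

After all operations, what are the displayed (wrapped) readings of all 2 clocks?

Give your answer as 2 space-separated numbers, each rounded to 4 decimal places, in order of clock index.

Answer: 9.0000 10.0000

Derivation:
After op 1 sync(0): ref=0.0000 raw=[0.0000 0.0000]
After op 2 tick(1): ref=1.0000 raw=[1.2500 2.0000]
After op 3 sync(0): ref=1.0000 raw=[1.0000 2.0000]
After op 4 tick(8): ref=9.0000 raw=[11.0000 18.0000]
After op 5 tick(8): ref=17.0000 raw=[21.0000 34.0000]
Wrap final raw readings (mod 12): 21.0000 mod 12 = 9.0000; 34.0000 mod 12 = 10.0000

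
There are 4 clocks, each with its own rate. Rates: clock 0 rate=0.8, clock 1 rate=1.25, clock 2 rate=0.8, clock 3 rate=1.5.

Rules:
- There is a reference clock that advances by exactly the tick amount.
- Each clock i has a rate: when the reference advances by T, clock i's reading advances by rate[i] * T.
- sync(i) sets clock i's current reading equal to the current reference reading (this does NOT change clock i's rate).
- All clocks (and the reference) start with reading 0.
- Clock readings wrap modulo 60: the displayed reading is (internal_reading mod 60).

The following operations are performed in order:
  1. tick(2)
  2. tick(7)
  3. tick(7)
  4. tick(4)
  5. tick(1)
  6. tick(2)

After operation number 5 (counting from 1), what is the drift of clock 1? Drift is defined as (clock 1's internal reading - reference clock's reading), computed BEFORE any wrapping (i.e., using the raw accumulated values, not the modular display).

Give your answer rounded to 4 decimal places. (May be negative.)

After op 1 tick(2): ref=2.0000 raw=[1.6000 2.5000 1.6000 3.0000]
After op 2 tick(7): ref=9.0000 raw=[7.2000 11.2500 7.2000 13.5000]
After op 3 tick(7): ref=16.0000 raw=[12.8000 20.0000 12.8000 24.0000]
After op 4 tick(4): ref=20.0000 raw=[16.0000 25.0000 16.0000 30.0000]
After op 5 tick(1): ref=21.0000 raw=[16.8000 26.2500 16.8000 31.5000]
Drift of clock 1 after op 5: 26.2500 - 21.0000 = 5.2500

Answer: 5.2500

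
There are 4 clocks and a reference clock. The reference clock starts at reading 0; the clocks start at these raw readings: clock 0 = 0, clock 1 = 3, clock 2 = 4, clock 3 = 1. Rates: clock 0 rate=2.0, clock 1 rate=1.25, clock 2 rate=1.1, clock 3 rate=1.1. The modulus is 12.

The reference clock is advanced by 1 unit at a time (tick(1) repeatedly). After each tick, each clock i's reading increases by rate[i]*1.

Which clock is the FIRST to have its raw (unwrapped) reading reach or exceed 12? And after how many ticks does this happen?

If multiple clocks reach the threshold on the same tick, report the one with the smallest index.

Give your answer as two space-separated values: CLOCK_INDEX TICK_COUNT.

clock 0: start=0, rate=2.0, needs 12-0 = 12; ticks = ceil(12/2.0) = ceil(6.0000) = 6; reading at tick 6 = 0 + 2.0*6 = 12.0000
clock 1: start=3, rate=1.25, needs 12-3 = 9; ticks = ceil(9/1.25) = ceil(7.2000) = 8; reading at tick 8 = 3 + 1.25*8 = 13.0000
clock 2: start=4, rate=1.1, needs 12-4 = 8; ticks = ceil(8/1.1) = ceil(7.2727) = 8; reading at tick 8 = 4 + 1.1*8 = 12.8000
clock 3: start=1, rate=1.1, needs 12-1 = 11; ticks = ceil(11/1.1) = ceil(10.0000) = 10; reading at tick 10 = 1 + 1.1*10 = 12.0000
Minimum tick count = 6; winners = [0]; smallest index = 0

Answer: 0 6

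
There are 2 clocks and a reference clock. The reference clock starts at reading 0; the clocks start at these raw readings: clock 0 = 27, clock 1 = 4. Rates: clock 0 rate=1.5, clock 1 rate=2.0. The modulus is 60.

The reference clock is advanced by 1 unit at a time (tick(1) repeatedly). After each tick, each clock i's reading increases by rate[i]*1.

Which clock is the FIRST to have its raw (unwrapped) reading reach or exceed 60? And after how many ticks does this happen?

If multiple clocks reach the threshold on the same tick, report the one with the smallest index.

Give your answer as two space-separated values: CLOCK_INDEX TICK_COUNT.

Answer: 0 22

Derivation:
clock 0: start=27, rate=1.5, needs 60-27 = 33; ticks = ceil(33/1.5) = ceil(22.0000) = 22; reading at tick 22 = 27 + 1.5*22 = 60.0000
clock 1: start=4, rate=2.0, needs 60-4 = 56; ticks = ceil(56/2.0) = ceil(28.0000) = 28; reading at tick 28 = 4 + 2.0*28 = 60.0000
Minimum tick count = 22; winners = [0]; smallest index = 0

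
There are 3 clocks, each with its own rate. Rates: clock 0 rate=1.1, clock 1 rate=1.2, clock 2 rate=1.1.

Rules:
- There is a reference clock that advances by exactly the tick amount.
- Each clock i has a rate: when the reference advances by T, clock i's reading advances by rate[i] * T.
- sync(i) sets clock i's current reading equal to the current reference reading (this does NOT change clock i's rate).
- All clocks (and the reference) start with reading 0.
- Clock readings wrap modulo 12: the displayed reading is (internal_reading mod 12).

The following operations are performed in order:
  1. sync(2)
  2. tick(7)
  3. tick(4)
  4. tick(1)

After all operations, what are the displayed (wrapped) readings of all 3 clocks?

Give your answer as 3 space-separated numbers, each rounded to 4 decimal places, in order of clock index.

Answer: 1.2000 2.4000 1.2000

Derivation:
After op 1 sync(2): ref=0.0000 raw=[0.0000 0.0000 0.0000]
After op 2 tick(7): ref=7.0000 raw=[7.7000 8.4000 7.7000]
After op 3 tick(4): ref=11.0000 raw=[12.1000 13.2000 12.1000]
After op 4 tick(1): ref=12.0000 raw=[13.2000 14.4000 13.2000]
Wrap final raw readings (mod 12): 13.2000 mod 12 = 1.2000; 14.4000 mod 12 = 2.4000; 13.2000 mod 12 = 1.2000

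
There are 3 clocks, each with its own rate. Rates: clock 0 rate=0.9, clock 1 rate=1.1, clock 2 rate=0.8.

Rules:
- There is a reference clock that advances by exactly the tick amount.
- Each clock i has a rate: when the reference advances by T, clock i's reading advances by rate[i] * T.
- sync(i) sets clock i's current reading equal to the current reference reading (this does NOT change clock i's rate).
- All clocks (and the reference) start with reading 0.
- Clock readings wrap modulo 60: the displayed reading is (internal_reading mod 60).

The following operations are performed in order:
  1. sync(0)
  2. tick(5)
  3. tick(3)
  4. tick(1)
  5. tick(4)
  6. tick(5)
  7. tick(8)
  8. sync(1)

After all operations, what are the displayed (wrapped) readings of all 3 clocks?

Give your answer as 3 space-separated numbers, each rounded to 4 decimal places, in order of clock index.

After op 1 sync(0): ref=0.0000 raw=[0.0000 0.0000 0.0000]
After op 2 tick(5): ref=5.0000 raw=[4.5000 5.5000 4.0000]
After op 3 tick(3): ref=8.0000 raw=[7.2000 8.8000 6.4000]
After op 4 tick(1): ref=9.0000 raw=[8.1000 9.9000 7.2000]
After op 5 tick(4): ref=13.0000 raw=[11.7000 14.3000 10.4000]
After op 6 tick(5): ref=18.0000 raw=[16.2000 19.8000 14.4000]
After op 7 tick(8): ref=26.0000 raw=[23.4000 28.6000 20.8000]
After op 8 sync(1): ref=26.0000 raw=[23.4000 26.0000 20.8000]
Wrap final raw readings (mod 60): 23.4000 mod 60 = 23.4000; 26.0000 mod 60 = 26.0000; 20.8000 mod 60 = 20.8000

Answer: 23.4000 26.0000 20.8000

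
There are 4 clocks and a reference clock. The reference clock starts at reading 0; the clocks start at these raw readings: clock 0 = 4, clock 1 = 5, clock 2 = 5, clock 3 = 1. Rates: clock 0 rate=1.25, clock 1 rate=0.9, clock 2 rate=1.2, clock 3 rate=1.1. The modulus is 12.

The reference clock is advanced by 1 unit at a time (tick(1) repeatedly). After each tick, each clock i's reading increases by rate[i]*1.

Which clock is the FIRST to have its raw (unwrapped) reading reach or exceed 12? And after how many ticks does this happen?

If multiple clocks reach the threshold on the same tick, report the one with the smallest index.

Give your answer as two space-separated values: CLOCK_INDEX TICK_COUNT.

Answer: 2 6

Derivation:
clock 0: start=4, rate=1.25, needs 12-4 = 8; ticks = ceil(8/1.25) = ceil(6.4000) = 7; reading at tick 7 = 4 + 1.25*7 = 12.7500
clock 1: start=5, rate=0.9, needs 12-5 = 7; ticks = ceil(7/0.9) = ceil(7.7778) = 8; reading at tick 8 = 5 + 0.9*8 = 12.2000
clock 2: start=5, rate=1.2, needs 12-5 = 7; ticks = ceil(7/1.2) = ceil(5.8333) = 6; reading at tick 6 = 5 + 1.2*6 = 12.2000
clock 3: start=1, rate=1.1, needs 12-1 = 11; ticks = ceil(11/1.1) = ceil(10.0000) = 10; reading at tick 10 = 1 + 1.1*10 = 12.0000
Minimum tick count = 6; winners = [2]; smallest index = 2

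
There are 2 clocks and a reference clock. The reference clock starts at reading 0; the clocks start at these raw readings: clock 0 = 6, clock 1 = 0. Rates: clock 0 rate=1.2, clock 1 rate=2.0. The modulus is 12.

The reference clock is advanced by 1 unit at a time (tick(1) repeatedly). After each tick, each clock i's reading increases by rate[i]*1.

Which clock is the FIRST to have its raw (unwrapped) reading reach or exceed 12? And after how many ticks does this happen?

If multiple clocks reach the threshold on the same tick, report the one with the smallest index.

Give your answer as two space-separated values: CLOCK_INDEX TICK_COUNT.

clock 0: start=6, rate=1.2, needs 12-6 = 6; ticks = ceil(6/1.2) = ceil(5.0000) = 5; reading at tick 5 = 6 + 1.2*5 = 12.0000
clock 1: start=0, rate=2.0, needs 12-0 = 12; ticks = ceil(12/2.0) = ceil(6.0000) = 6; reading at tick 6 = 0 + 2.0*6 = 12.0000
Minimum tick count = 5; winners = [0]; smallest index = 0

Answer: 0 5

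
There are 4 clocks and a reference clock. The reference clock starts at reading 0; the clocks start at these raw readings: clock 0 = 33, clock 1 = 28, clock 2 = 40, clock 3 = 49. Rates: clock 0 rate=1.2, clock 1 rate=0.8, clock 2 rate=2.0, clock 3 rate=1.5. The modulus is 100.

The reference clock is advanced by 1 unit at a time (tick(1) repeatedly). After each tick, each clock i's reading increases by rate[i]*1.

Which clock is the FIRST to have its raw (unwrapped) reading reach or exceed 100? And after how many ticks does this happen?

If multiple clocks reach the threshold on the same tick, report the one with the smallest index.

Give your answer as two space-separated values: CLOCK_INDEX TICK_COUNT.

clock 0: start=33, rate=1.2, needs 100-33 = 67; ticks = ceil(67/1.2) = ceil(55.8333) = 56; reading at tick 56 = 33 + 1.2*56 = 100.2000
clock 1: start=28, rate=0.8, needs 100-28 = 72; ticks = ceil(72/0.8) = ceil(90.0000) = 90; reading at tick 90 = 28 + 0.8*90 = 100.0000
clock 2: start=40, rate=2.0, needs 100-40 = 60; ticks = ceil(60/2.0) = ceil(30.0000) = 30; reading at tick 30 = 40 + 2.0*30 = 100.0000
clock 3: start=49, rate=1.5, needs 100-49 = 51; ticks = ceil(51/1.5) = ceil(34.0000) = 34; reading at tick 34 = 49 + 1.5*34 = 100.0000
Minimum tick count = 30; winners = [2]; smallest index = 2

Answer: 2 30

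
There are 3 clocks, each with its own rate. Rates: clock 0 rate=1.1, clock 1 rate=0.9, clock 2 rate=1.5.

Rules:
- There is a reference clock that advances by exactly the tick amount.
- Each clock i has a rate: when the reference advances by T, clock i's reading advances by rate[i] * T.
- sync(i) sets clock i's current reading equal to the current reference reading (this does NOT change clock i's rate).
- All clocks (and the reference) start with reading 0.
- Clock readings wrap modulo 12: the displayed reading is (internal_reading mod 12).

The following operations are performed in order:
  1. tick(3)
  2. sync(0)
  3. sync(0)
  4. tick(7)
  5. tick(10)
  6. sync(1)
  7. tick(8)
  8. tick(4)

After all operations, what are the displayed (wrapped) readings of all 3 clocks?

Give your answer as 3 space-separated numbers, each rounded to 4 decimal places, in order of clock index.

Answer: 10.9000 6.8000 0.0000

Derivation:
After op 1 tick(3): ref=3.0000 raw=[3.3000 2.7000 4.5000]
After op 2 sync(0): ref=3.0000 raw=[3.0000 2.7000 4.5000]
After op 3 sync(0): ref=3.0000 raw=[3.0000 2.7000 4.5000]
After op 4 tick(7): ref=10.0000 raw=[10.7000 9.0000 15.0000]
After op 5 tick(10): ref=20.0000 raw=[21.7000 18.0000 30.0000]
After op 6 sync(1): ref=20.0000 raw=[21.7000 20.0000 30.0000]
After op 7 tick(8): ref=28.0000 raw=[30.5000 27.2000 42.0000]
After op 8 tick(4): ref=32.0000 raw=[34.9000 30.8000 48.0000]
Wrap final raw readings (mod 12): 34.9000 mod 12 = 10.9000; 30.8000 mod 12 = 6.8000; 48.0000 mod 12 = 0.0000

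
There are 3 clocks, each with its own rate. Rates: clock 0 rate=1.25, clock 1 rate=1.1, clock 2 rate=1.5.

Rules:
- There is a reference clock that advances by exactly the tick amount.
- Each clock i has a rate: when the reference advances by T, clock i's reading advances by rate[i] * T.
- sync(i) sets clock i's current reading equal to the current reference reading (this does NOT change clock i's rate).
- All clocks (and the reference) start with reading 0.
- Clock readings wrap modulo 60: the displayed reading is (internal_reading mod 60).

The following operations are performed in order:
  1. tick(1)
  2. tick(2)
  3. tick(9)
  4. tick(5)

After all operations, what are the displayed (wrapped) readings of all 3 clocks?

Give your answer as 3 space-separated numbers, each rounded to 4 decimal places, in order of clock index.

After op 1 tick(1): ref=1.0000 raw=[1.2500 1.1000 1.5000]
After op 2 tick(2): ref=3.0000 raw=[3.7500 3.3000 4.5000]
After op 3 tick(9): ref=12.0000 raw=[15.0000 13.2000 18.0000]
After op 4 tick(5): ref=17.0000 raw=[21.2500 18.7000 25.5000]
Wrap final raw readings (mod 60): 21.2500 mod 60 = 21.2500; 18.7000 mod 60 = 18.7000; 25.5000 mod 60 = 25.5000

Answer: 21.2500 18.7000 25.5000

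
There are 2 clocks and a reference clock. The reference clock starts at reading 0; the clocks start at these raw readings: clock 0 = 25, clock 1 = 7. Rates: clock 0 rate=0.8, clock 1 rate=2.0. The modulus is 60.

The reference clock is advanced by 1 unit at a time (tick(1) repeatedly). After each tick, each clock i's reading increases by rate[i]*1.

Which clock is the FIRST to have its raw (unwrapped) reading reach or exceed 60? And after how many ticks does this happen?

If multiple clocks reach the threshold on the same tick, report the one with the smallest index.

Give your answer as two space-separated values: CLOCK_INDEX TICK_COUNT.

clock 0: start=25, rate=0.8, needs 60-25 = 35; ticks = ceil(35/0.8) = ceil(43.7500) = 44; reading at tick 44 = 25 + 0.8*44 = 60.2000
clock 1: start=7, rate=2.0, needs 60-7 = 53; ticks = ceil(53/2.0) = ceil(26.5000) = 27; reading at tick 27 = 7 + 2.0*27 = 61.0000
Minimum tick count = 27; winners = [1]; smallest index = 1

Answer: 1 27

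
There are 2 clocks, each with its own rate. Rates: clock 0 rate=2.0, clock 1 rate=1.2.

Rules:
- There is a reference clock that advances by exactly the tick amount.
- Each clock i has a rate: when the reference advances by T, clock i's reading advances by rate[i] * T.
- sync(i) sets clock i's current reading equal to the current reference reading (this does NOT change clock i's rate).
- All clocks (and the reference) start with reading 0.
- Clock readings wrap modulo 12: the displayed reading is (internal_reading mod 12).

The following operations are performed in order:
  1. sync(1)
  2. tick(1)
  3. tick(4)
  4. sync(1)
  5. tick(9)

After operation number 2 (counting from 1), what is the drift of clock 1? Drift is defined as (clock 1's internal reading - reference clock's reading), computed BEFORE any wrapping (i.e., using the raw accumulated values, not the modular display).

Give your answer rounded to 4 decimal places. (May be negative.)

After op 1 sync(1): ref=0.0000 raw=[0.0000 0.0000]
After op 2 tick(1): ref=1.0000 raw=[2.0000 1.2000]
Drift of clock 1 after op 2: 1.2000 - 1.0000 = 0.2000

Answer: 0.2000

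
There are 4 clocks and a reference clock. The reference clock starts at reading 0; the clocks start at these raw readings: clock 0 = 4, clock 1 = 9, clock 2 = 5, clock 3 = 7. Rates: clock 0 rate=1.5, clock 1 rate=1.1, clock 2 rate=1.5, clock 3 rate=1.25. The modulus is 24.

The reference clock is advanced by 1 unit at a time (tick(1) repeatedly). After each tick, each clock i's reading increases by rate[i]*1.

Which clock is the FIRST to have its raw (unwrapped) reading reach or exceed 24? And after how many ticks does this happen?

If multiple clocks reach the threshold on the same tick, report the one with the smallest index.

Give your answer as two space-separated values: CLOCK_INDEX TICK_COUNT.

Answer: 2 13

Derivation:
clock 0: start=4, rate=1.5, needs 24-4 = 20; ticks = ceil(20/1.5) = ceil(13.3333) = 14; reading at tick 14 = 4 + 1.5*14 = 25.0000
clock 1: start=9, rate=1.1, needs 24-9 = 15; ticks = ceil(15/1.1) = ceil(13.6364) = 14; reading at tick 14 = 9 + 1.1*14 = 24.4000
clock 2: start=5, rate=1.5, needs 24-5 = 19; ticks = ceil(19/1.5) = ceil(12.6667) = 13; reading at tick 13 = 5 + 1.5*13 = 24.5000
clock 3: start=7, rate=1.25, needs 24-7 = 17; ticks = ceil(17/1.25) = ceil(13.6000) = 14; reading at tick 14 = 7 + 1.25*14 = 24.5000
Minimum tick count = 13; winners = [2]; smallest index = 2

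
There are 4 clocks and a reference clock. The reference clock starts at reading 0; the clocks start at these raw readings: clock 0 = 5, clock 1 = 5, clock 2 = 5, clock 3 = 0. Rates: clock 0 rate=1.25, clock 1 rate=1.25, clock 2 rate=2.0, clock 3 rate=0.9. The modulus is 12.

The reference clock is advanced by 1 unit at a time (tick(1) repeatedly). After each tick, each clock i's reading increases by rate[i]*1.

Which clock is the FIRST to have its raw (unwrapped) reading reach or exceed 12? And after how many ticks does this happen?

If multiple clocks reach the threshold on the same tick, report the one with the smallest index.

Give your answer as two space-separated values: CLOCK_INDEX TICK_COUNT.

Answer: 2 4

Derivation:
clock 0: start=5, rate=1.25, needs 12-5 = 7; ticks = ceil(7/1.25) = ceil(5.6000) = 6; reading at tick 6 = 5 + 1.25*6 = 12.5000
clock 1: start=5, rate=1.25, needs 12-5 = 7; ticks = ceil(7/1.25) = ceil(5.6000) = 6; reading at tick 6 = 5 + 1.25*6 = 12.5000
clock 2: start=5, rate=2.0, needs 12-5 = 7; ticks = ceil(7/2.0) = ceil(3.5000) = 4; reading at tick 4 = 5 + 2.0*4 = 13.0000
clock 3: start=0, rate=0.9, needs 12-0 = 12; ticks = ceil(12/0.9) = ceil(13.3333) = 14; reading at tick 14 = 0 + 0.9*14 = 12.6000
Minimum tick count = 4; winners = [2]; smallest index = 2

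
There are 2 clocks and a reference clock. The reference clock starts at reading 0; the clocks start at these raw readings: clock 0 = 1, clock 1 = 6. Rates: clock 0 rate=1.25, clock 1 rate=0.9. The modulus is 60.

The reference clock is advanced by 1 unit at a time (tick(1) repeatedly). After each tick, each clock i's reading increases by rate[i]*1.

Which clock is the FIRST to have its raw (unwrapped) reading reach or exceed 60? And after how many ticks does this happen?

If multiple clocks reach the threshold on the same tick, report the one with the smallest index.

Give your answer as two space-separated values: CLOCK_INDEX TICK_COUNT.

clock 0: start=1, rate=1.25, needs 60-1 = 59; ticks = ceil(59/1.25) = ceil(47.2000) = 48; reading at tick 48 = 1 + 1.25*48 = 61.0000
clock 1: start=6, rate=0.9, needs 60-6 = 54; ticks = ceil(54/0.9) = ceil(60.0000) = 60; reading at tick 60 = 6 + 0.9*60 = 60.0000
Minimum tick count = 48; winners = [0]; smallest index = 0

Answer: 0 48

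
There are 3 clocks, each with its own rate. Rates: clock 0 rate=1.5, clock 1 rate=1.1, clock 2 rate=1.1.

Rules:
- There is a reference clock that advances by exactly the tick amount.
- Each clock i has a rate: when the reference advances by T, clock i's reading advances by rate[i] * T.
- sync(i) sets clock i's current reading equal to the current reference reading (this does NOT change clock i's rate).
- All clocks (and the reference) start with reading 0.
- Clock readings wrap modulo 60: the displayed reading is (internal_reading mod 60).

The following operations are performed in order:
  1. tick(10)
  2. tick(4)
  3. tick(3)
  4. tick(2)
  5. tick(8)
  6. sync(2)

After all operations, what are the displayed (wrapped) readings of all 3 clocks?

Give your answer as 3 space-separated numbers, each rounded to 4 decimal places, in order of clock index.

After op 1 tick(10): ref=10.0000 raw=[15.0000 11.0000 11.0000]
After op 2 tick(4): ref=14.0000 raw=[21.0000 15.4000 15.4000]
After op 3 tick(3): ref=17.0000 raw=[25.5000 18.7000 18.7000]
After op 4 tick(2): ref=19.0000 raw=[28.5000 20.9000 20.9000]
After op 5 tick(8): ref=27.0000 raw=[40.5000 29.7000 29.7000]
After op 6 sync(2): ref=27.0000 raw=[40.5000 29.7000 27.0000]
Wrap final raw readings (mod 60): 40.5000 mod 60 = 40.5000; 29.7000 mod 60 = 29.7000; 27.0000 mod 60 = 27.0000

Answer: 40.5000 29.7000 27.0000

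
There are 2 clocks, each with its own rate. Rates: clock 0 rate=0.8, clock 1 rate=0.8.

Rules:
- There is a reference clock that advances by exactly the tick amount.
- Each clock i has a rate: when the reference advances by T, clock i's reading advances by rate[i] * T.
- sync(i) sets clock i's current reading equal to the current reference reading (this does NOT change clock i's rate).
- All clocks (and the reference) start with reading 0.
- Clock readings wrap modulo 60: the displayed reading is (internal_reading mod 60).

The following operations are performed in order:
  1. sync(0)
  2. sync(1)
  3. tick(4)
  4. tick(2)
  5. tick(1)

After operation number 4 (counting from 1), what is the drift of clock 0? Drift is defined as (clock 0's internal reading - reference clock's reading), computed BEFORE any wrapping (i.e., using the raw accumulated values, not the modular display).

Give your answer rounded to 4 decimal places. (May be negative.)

Answer: -1.2000

Derivation:
After op 1 sync(0): ref=0.0000 raw=[0.0000 0.0000]
After op 2 sync(1): ref=0.0000 raw=[0.0000 0.0000]
After op 3 tick(4): ref=4.0000 raw=[3.2000 3.2000]
After op 4 tick(2): ref=6.0000 raw=[4.8000 4.8000]
Drift of clock 0 after op 4: 4.8000 - 6.0000 = -1.2000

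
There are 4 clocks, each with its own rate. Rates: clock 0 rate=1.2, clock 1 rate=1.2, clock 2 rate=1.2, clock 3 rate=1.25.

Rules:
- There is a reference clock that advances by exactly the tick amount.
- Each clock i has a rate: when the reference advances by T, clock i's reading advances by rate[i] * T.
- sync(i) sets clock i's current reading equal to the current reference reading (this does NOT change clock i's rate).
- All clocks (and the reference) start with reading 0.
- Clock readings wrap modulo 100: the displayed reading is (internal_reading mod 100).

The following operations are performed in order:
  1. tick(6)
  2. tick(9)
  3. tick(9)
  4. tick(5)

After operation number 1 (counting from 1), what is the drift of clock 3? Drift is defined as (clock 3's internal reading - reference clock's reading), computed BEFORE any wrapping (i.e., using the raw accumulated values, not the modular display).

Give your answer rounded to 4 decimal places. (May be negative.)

After op 1 tick(6): ref=6.0000 raw=[7.2000 7.2000 7.2000 7.5000]
Drift of clock 3 after op 1: 7.5000 - 6.0000 = 1.5000

Answer: 1.5000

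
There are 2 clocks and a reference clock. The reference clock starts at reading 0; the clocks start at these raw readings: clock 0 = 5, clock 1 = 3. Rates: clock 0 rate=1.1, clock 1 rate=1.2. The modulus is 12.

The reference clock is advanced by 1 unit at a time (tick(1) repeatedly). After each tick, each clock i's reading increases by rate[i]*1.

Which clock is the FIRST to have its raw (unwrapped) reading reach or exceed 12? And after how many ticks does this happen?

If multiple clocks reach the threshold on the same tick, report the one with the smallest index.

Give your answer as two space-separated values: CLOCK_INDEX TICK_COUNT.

Answer: 0 7

Derivation:
clock 0: start=5, rate=1.1, needs 12-5 = 7; ticks = ceil(7/1.1) = ceil(6.3636) = 7; reading at tick 7 = 5 + 1.1*7 = 12.7000
clock 1: start=3, rate=1.2, needs 12-3 = 9; ticks = ceil(9/1.2) = ceil(7.5000) = 8; reading at tick 8 = 3 + 1.2*8 = 12.6000
Minimum tick count = 7; winners = [0]; smallest index = 0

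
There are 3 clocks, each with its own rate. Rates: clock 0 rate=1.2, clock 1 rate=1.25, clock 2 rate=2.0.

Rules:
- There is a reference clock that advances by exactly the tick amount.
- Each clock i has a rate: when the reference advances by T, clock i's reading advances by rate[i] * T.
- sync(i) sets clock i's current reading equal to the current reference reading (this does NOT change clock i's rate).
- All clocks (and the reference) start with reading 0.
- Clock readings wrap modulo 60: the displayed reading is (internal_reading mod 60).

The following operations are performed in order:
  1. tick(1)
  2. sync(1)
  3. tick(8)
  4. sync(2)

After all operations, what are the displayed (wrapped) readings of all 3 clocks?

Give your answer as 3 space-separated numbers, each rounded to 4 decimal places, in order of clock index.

After op 1 tick(1): ref=1.0000 raw=[1.2000 1.2500 2.0000]
After op 2 sync(1): ref=1.0000 raw=[1.2000 1.0000 2.0000]
After op 3 tick(8): ref=9.0000 raw=[10.8000 11.0000 18.0000]
After op 4 sync(2): ref=9.0000 raw=[10.8000 11.0000 9.0000]
Wrap final raw readings (mod 60): 10.8000 mod 60 = 10.8000; 11.0000 mod 60 = 11.0000; 9.0000 mod 60 = 9.0000

Answer: 10.8000 11.0000 9.0000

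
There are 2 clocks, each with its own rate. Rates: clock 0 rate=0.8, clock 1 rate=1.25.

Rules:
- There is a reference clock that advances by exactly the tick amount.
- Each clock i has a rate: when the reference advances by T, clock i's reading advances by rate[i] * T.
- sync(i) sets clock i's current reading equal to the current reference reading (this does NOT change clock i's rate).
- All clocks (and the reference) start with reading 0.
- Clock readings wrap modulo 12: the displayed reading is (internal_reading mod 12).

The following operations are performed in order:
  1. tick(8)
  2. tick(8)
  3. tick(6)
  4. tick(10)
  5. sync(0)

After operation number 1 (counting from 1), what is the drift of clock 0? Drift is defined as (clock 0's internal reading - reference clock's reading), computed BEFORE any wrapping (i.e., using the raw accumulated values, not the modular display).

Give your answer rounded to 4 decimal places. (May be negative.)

Answer: -1.6000

Derivation:
After op 1 tick(8): ref=8.0000 raw=[6.4000 10.0000]
Drift of clock 0 after op 1: 6.4000 - 8.0000 = -1.6000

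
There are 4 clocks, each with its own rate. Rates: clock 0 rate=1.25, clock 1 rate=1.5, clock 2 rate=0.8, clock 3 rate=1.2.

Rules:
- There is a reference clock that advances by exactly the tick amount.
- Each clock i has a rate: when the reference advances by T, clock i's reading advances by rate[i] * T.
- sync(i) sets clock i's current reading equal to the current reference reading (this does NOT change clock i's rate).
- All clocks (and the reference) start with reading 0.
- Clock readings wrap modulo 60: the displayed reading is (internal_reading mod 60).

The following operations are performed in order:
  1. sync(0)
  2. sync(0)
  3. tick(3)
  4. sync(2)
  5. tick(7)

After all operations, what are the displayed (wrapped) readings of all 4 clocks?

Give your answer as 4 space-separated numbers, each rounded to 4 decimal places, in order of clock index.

Answer: 12.5000 15.0000 8.6000 12.0000

Derivation:
After op 1 sync(0): ref=0.0000 raw=[0.0000 0.0000 0.0000 0.0000]
After op 2 sync(0): ref=0.0000 raw=[0.0000 0.0000 0.0000 0.0000]
After op 3 tick(3): ref=3.0000 raw=[3.7500 4.5000 2.4000 3.6000]
After op 4 sync(2): ref=3.0000 raw=[3.7500 4.5000 3.0000 3.6000]
After op 5 tick(7): ref=10.0000 raw=[12.5000 15.0000 8.6000 12.0000]
Wrap final raw readings (mod 60): 12.5000 mod 60 = 12.5000; 15.0000 mod 60 = 15.0000; 8.6000 mod 60 = 8.6000; 12.0000 mod 60 = 12.0000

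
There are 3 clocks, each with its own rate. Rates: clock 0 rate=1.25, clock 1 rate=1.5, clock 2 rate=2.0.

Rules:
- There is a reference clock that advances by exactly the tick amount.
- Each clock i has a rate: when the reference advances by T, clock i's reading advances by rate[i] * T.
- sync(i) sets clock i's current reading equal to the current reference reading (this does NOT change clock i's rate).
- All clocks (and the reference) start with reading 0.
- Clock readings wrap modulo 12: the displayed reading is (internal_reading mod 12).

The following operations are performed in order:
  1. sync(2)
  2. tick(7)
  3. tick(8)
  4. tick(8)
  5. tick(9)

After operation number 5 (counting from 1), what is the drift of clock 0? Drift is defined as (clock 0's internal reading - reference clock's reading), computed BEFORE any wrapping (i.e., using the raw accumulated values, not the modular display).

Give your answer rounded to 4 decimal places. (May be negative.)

Answer: 8.0000

Derivation:
After op 1 sync(2): ref=0.0000 raw=[0.0000 0.0000 0.0000]
After op 2 tick(7): ref=7.0000 raw=[8.7500 10.5000 14.0000]
After op 3 tick(8): ref=15.0000 raw=[18.7500 22.5000 30.0000]
After op 4 tick(8): ref=23.0000 raw=[28.7500 34.5000 46.0000]
After op 5 tick(9): ref=32.0000 raw=[40.0000 48.0000 64.0000]
Drift of clock 0 after op 5: 40.0000 - 32.0000 = 8.0000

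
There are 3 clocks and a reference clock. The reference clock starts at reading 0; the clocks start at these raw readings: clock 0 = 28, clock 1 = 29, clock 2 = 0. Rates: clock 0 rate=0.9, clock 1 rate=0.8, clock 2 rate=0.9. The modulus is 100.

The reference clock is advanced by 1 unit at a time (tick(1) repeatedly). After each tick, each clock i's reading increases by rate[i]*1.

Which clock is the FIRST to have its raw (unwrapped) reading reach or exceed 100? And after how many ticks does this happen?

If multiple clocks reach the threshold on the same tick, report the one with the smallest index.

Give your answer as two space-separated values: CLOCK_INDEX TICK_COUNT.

clock 0: start=28, rate=0.9, needs 100-28 = 72; ticks = ceil(72/0.9) = ceil(80.0000) = 80; reading at tick 80 = 28 + 0.9*80 = 100.0000
clock 1: start=29, rate=0.8, needs 100-29 = 71; ticks = ceil(71/0.8) = ceil(88.7500) = 89; reading at tick 89 = 29 + 0.8*89 = 100.2000
clock 2: start=0, rate=0.9, needs 100-0 = 100; ticks = ceil(100/0.9) = ceil(111.1111) = 112; reading at tick 112 = 0 + 0.9*112 = 100.8000
Minimum tick count = 80; winners = [0]; smallest index = 0

Answer: 0 80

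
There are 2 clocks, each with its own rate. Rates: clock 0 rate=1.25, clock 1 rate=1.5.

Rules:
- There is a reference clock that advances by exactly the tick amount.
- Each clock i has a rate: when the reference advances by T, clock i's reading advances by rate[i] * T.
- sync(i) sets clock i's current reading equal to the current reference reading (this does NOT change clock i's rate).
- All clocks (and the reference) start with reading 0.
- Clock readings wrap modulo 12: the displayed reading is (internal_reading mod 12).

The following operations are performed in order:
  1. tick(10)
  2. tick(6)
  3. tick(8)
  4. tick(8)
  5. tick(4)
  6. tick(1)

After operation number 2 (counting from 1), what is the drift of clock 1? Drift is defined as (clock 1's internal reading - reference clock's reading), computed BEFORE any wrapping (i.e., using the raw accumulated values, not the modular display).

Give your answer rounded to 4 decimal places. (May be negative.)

Answer: 8.0000

Derivation:
After op 1 tick(10): ref=10.0000 raw=[12.5000 15.0000]
After op 2 tick(6): ref=16.0000 raw=[20.0000 24.0000]
Drift of clock 1 after op 2: 24.0000 - 16.0000 = 8.0000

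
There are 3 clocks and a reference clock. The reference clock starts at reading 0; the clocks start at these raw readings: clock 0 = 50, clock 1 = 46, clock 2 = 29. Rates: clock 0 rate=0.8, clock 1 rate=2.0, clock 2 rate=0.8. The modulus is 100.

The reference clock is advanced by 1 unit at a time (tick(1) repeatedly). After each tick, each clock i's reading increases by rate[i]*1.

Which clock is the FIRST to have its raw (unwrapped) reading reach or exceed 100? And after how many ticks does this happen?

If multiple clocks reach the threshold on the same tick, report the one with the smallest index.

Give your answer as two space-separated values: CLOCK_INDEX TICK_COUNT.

clock 0: start=50, rate=0.8, needs 100-50 = 50; ticks = ceil(50/0.8) = ceil(62.5000) = 63; reading at tick 63 = 50 + 0.8*63 = 100.4000
clock 1: start=46, rate=2.0, needs 100-46 = 54; ticks = ceil(54/2.0) = ceil(27.0000) = 27; reading at tick 27 = 46 + 2.0*27 = 100.0000
clock 2: start=29, rate=0.8, needs 100-29 = 71; ticks = ceil(71/0.8) = ceil(88.7500) = 89; reading at tick 89 = 29 + 0.8*89 = 100.2000
Minimum tick count = 27; winners = [1]; smallest index = 1

Answer: 1 27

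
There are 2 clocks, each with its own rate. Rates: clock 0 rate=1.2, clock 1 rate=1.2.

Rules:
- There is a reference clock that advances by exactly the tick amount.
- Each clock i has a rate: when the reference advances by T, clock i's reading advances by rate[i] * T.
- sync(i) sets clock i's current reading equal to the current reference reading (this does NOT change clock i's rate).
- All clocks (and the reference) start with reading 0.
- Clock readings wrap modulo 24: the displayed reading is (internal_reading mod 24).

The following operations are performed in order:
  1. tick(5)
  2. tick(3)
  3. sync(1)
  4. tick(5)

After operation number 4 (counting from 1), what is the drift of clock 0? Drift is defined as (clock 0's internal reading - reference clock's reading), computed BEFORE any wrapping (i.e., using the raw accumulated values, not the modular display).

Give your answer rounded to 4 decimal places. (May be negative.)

Answer: 2.6000

Derivation:
After op 1 tick(5): ref=5.0000 raw=[6.0000 6.0000]
After op 2 tick(3): ref=8.0000 raw=[9.6000 9.6000]
After op 3 sync(1): ref=8.0000 raw=[9.6000 8.0000]
After op 4 tick(5): ref=13.0000 raw=[15.6000 14.0000]
Drift of clock 0 after op 4: 15.6000 - 13.0000 = 2.6000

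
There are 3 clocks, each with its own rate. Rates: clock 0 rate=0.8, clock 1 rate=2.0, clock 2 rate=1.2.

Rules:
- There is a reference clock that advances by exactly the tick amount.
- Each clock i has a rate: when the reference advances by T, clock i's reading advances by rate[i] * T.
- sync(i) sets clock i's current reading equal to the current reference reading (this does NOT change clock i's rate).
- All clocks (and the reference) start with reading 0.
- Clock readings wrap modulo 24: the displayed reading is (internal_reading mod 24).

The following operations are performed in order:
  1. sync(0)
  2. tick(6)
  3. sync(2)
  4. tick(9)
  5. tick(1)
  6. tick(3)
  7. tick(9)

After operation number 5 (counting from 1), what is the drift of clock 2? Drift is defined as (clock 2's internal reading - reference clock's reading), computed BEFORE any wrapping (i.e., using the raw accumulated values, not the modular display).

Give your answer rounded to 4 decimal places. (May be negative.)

Answer: 2.0000

Derivation:
After op 1 sync(0): ref=0.0000 raw=[0.0000 0.0000 0.0000]
After op 2 tick(6): ref=6.0000 raw=[4.8000 12.0000 7.2000]
After op 3 sync(2): ref=6.0000 raw=[4.8000 12.0000 6.0000]
After op 4 tick(9): ref=15.0000 raw=[12.0000 30.0000 16.8000]
After op 5 tick(1): ref=16.0000 raw=[12.8000 32.0000 18.0000]
Drift of clock 2 after op 5: 18.0000 - 16.0000 = 2.0000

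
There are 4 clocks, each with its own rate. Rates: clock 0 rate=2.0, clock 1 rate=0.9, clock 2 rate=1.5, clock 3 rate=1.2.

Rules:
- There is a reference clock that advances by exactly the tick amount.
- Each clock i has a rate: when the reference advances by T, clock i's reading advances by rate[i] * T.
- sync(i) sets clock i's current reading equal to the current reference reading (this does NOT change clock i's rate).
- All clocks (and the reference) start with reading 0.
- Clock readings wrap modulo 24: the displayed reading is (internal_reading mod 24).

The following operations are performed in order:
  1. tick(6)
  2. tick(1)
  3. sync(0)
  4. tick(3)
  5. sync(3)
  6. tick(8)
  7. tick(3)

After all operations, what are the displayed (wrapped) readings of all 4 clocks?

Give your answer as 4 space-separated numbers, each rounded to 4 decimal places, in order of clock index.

After op 1 tick(6): ref=6.0000 raw=[12.0000 5.4000 9.0000 7.2000]
After op 2 tick(1): ref=7.0000 raw=[14.0000 6.3000 10.5000 8.4000]
After op 3 sync(0): ref=7.0000 raw=[7.0000 6.3000 10.5000 8.4000]
After op 4 tick(3): ref=10.0000 raw=[13.0000 9.0000 15.0000 12.0000]
After op 5 sync(3): ref=10.0000 raw=[13.0000 9.0000 15.0000 10.0000]
After op 6 tick(8): ref=18.0000 raw=[29.0000 16.2000 27.0000 19.6000]
After op 7 tick(3): ref=21.0000 raw=[35.0000 18.9000 31.5000 23.2000]
Wrap final raw readings (mod 24): 35.0000 mod 24 = 11.0000; 18.9000 mod 24 = 18.9000; 31.5000 mod 24 = 7.5000; 23.2000 mod 24 = 23.2000

Answer: 11.0000 18.9000 7.5000 23.2000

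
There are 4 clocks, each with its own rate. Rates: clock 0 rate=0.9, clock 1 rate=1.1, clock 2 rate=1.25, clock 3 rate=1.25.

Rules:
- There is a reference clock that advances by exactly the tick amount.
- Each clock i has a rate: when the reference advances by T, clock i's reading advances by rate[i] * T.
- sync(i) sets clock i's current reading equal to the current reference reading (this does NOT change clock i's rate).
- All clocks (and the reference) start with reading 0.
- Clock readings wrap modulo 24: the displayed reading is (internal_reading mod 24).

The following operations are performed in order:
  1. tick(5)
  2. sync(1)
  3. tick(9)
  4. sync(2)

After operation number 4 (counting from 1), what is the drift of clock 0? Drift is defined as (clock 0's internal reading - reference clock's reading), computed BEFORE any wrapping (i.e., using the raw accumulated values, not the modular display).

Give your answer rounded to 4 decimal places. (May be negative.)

After op 1 tick(5): ref=5.0000 raw=[4.5000 5.5000 6.2500 6.2500]
After op 2 sync(1): ref=5.0000 raw=[4.5000 5.0000 6.2500 6.2500]
After op 3 tick(9): ref=14.0000 raw=[12.6000 14.9000 17.5000 17.5000]
After op 4 sync(2): ref=14.0000 raw=[12.6000 14.9000 14.0000 17.5000]
Drift of clock 0 after op 4: 12.6000 - 14.0000 = -1.4000

Answer: -1.4000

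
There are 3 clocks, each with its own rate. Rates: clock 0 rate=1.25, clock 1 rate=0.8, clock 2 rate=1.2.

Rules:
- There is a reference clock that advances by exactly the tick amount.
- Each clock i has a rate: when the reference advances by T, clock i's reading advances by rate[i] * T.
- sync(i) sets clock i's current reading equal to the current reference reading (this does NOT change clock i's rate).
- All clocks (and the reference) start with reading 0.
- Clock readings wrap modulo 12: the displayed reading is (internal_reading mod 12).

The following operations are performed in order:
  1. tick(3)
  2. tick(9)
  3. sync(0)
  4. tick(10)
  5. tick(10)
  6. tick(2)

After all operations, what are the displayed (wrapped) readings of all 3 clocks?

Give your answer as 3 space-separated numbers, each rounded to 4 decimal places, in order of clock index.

After op 1 tick(3): ref=3.0000 raw=[3.7500 2.4000 3.6000]
After op 2 tick(9): ref=12.0000 raw=[15.0000 9.6000 14.4000]
After op 3 sync(0): ref=12.0000 raw=[12.0000 9.6000 14.4000]
After op 4 tick(10): ref=22.0000 raw=[24.5000 17.6000 26.4000]
After op 5 tick(10): ref=32.0000 raw=[37.0000 25.6000 38.4000]
After op 6 tick(2): ref=34.0000 raw=[39.5000 27.2000 40.8000]
Wrap final raw readings (mod 12): 39.5000 mod 12 = 3.5000; 27.2000 mod 12 = 3.2000; 40.8000 mod 12 = 4.8000

Answer: 3.5000 3.2000 4.8000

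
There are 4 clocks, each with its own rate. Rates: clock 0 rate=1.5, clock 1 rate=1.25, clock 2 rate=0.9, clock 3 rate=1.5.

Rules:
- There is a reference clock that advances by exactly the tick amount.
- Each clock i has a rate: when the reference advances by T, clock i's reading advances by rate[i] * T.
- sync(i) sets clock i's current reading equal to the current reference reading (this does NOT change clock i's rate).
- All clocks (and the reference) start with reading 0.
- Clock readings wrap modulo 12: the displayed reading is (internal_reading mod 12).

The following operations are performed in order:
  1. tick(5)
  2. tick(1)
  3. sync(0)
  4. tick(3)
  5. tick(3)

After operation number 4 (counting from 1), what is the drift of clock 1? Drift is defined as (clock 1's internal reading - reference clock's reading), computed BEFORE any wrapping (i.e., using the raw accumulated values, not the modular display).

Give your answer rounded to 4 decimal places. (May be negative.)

After op 1 tick(5): ref=5.0000 raw=[7.5000 6.2500 4.5000 7.5000]
After op 2 tick(1): ref=6.0000 raw=[9.0000 7.5000 5.4000 9.0000]
After op 3 sync(0): ref=6.0000 raw=[6.0000 7.5000 5.4000 9.0000]
After op 4 tick(3): ref=9.0000 raw=[10.5000 11.2500 8.1000 13.5000]
Drift of clock 1 after op 4: 11.2500 - 9.0000 = 2.2500

Answer: 2.2500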